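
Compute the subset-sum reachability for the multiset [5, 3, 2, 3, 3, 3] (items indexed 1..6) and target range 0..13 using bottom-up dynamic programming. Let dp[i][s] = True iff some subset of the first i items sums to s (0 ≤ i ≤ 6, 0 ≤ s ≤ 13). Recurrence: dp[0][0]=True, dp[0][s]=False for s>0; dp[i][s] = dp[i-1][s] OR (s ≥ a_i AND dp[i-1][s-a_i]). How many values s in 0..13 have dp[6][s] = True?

i\s   0   1   2   3   4   5   6   7   8   9  10  11  12  13
  0   T   F   F   F   F   F   F   F   F   F   F   F   F   F
  1   T   F   F   F   F   T   F   F   F   F   F   F   F   F
  2   T   F   F   T   F   T   F   F   T   F   F   F   F   F
  3   T   F   T   T   F   T   F   T   T   F   T   F   F   F
  4   T   F   T   T   F   T   T   T   T   F   T   T   F   T
  5   T   F   T   T   F   T   T   T   T   T   T   T   F   T
  6   T   F   T   T   F   T   T   T   T   T   T   T   T   T

12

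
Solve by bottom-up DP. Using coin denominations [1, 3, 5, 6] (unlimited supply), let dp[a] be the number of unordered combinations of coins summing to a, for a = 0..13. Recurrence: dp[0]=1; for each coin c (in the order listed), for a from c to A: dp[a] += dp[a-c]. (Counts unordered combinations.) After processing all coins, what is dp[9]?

8

after  coin     0     1     2     3     4     5     6     7     8     9    10    11    12    13
          1     1     1     1     1     1     1     1     1     1     1     1     1     1     1
          3     1     1     1     2     2     2     3     3     3     4     4     4     5     5
          5     1     1     1     2     2     3     4     4     5     6     7     8     9    10
          6     1     1     1     2     2     3     5     5     6     8     9    11    14    15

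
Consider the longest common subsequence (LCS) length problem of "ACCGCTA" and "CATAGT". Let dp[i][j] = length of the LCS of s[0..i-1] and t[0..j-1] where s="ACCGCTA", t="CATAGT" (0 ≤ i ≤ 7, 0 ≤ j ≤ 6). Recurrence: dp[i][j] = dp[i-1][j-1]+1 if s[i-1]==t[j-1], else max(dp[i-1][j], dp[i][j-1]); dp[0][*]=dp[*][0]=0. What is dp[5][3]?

1

   ''  C  A  T  A  G  T
''  0  0  0  0  0  0  0
 A  0  0  1  1  1  1  1
 C  0  1  1  1  1  1  1
 C  0  1  1  1  1  1  1
 G  0  1  1  1  1  2  2
 C  0  1  1  1  1  2  2
 T  0  1  1  2  2  2  3
 A  0  1  2  2  3  3  3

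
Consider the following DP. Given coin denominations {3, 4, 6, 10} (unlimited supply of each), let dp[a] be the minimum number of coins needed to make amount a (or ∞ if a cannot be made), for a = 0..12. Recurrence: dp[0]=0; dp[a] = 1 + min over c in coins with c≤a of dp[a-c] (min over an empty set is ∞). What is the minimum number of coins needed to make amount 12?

2

 a  0  1  2  3  4  5  6  7  8  9 10 11 12
dp  0  -  -  1  1  -  1  2  2  2  1  3  2
(- denotes ∞ / unreachable)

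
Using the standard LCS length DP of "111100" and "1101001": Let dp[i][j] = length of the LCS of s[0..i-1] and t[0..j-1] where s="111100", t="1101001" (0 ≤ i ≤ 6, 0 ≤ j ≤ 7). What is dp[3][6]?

3

   ''  1  1  0  1  0  0  1
''  0  0  0  0  0  0  0  0
 1  0  1  1  1  1  1  1  1
 1  0  1  2  2  2  2  2  2
 1  0  1  2  2  3  3  3  3
 1  0  1  2  2  3  3  3  4
 0  0  1  2  3  3  4  4  4
 0  0  1  2  3  3  4  5  5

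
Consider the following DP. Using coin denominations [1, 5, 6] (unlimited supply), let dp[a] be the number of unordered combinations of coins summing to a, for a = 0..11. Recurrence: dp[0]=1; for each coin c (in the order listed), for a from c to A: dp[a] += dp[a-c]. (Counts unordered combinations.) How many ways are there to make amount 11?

5

after  coin     0     1     2     3     4     5     6     7     8     9    10    11
          1     1     1     1     1     1     1     1     1     1     1     1     1
          5     1     1     1     1     1     2     2     2     2     2     3     3
          6     1     1     1     1     1     2     3     3     3     3     4     5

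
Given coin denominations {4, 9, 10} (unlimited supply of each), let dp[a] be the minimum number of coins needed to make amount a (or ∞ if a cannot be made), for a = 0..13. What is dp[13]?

 a  0  1  2  3  4  5  6  7  8  9 10 11 12 13
dp  0  -  -  -  1  -  -  -  2  1  1  -  3  2
(- denotes ∞ / unreachable)

2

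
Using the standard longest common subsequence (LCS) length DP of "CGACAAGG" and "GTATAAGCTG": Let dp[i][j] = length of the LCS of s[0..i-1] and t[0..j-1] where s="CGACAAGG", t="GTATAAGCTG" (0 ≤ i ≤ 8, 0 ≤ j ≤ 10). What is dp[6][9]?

   ''  G  T  A  T  A  A  G  C  T  G
''  0  0  0  0  0  0  0  0  0  0  0
 C  0  0  0  0  0  0  0  0  1  1  1
 G  0  1  1  1  1  1  1  1  1  1  2
 A  0  1  1  2  2  2  2  2  2  2  2
 C  0  1  1  2  2  2  2  2  3  3  3
 A  0  1  1  2  2  3  3  3  3  3  3
 A  0  1  1  2  2  3  4  4  4  4  4
 G  0  1  1  2  2  3  4  5  5  5  5
 G  0  1  1  2  2  3  4  5  5  5  6

4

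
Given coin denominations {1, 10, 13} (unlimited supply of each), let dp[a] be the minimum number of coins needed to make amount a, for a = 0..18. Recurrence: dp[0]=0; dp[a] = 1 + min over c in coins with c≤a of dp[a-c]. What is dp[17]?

5

 a  0  1  2  3  4  5  6  7  8  9 10 11 12 13 14 15 16 17 18
dp  0  1  2  3  4  5  6  7  8  9  1  2  3  1  2  3  4  5  6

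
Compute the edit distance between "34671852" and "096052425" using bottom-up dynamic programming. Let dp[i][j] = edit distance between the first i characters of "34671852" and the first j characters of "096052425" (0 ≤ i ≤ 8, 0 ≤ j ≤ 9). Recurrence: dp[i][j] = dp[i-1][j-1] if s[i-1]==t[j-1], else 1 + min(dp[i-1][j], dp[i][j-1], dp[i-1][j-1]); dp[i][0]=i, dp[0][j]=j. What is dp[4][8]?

   ''  0  9  6  0  5  2  4  2  5
''  0  1  2  3  4  5  6  7  8  9
 3  1  1  2  3  4  5  6  7  8  9
 4  2  2  2  3  4  5  6  6  7  8
 6  3  3  3  2  3  4  5  6  7  8
 7  4  4  4  3  3  4  5  6  7  8
 1  5  5  5  4  4  4  5  6  7  8
 8  6  6  6  5  5  5  5  6  7  8
 5  7  7  7  6  6  5  6  6  7  7
 2  8  8  8  7  7  6  5  6  6  7

7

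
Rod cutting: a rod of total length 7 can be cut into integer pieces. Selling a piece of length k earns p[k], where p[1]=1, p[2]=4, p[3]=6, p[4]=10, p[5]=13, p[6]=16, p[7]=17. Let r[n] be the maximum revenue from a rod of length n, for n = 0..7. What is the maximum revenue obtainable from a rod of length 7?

17

   n    0    1    2    3    4    5    6    7
r[n]    0    1    4    6   10   13   16   17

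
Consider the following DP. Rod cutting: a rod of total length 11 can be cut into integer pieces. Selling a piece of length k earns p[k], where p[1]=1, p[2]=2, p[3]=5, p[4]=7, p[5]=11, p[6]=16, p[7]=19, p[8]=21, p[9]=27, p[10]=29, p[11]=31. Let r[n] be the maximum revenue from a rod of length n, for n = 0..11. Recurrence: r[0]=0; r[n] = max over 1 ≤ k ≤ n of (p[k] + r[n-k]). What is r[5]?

11

   n    0    1    2    3    4    5    6    7    8    9   10   11
r[n]    0    1    2    5    7   11   16   19   21   27   29   31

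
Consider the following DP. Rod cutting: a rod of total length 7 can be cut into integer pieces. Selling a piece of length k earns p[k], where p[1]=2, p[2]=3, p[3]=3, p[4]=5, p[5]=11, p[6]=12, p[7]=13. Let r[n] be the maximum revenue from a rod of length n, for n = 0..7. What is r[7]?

   n    0    1    2    3    4    5    6    7
r[n]    0    2    4    6    8   11   13   15

15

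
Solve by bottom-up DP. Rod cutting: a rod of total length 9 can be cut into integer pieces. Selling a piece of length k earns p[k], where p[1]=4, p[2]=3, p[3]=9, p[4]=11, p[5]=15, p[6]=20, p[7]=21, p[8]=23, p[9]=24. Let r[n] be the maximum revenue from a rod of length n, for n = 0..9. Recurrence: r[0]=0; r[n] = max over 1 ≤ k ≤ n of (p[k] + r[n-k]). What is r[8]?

   n    0    1    2    3    4    5    6    7    8    9
r[n]    0    4    8   12   16   20   24   28   32   36

32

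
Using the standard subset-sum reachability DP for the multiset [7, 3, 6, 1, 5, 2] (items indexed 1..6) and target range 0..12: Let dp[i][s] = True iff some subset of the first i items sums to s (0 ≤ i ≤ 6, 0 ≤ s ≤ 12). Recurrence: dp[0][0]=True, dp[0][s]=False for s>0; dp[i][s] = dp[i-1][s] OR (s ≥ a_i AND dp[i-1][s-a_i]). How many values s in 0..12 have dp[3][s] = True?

i\s   0   1   2   3   4   5   6   7   8   9  10  11  12
  0   T   F   F   F   F   F   F   F   F   F   F   F   F
  1   T   F   F   F   F   F   F   T   F   F   F   F   F
  2   T   F   F   T   F   F   F   T   F   F   T   F   F
  3   T   F   F   T   F   F   T   T   F   T   T   F   F
  4   T   T   F   T   T   F   T   T   T   T   T   T   F
  5   T   T   F   T   T   T   T   T   T   T   T   T   T
  6   T   T   T   T   T   T   T   T   T   T   T   T   T

6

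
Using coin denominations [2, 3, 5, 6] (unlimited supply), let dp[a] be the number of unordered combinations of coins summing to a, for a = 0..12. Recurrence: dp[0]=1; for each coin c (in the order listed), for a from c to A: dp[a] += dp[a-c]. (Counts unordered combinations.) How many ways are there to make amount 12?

8

after  coin     0     1     2     3     4     5     6     7     8     9    10    11    12
          2     1     0     1     0     1     0     1     0     1     0     1     0     1
          3     1     0     1     1     1     1     2     1     2     2     2     2     3
          5     1     0     1     1     1     2     2     2     3     3     4     4     5
          6     1     0     1     1     1     2     3     2     4     4     5     6     8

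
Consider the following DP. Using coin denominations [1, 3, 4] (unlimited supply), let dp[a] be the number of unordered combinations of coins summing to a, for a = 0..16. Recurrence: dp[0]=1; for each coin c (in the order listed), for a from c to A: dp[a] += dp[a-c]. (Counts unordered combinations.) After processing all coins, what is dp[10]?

after  coin     0     1     2     3     4     5     6     7     8     9    10    11    12    13    14    15    16
          1     1     1     1     1     1     1     1     1     1     1     1     1     1     1     1     1     1
          3     1     1     1     2     2     2     3     3     3     4     4     4     5     5     5     6     6
          4     1     1     1     2     3     3     4     5     6     7     8     9    11    12    13    15    17

8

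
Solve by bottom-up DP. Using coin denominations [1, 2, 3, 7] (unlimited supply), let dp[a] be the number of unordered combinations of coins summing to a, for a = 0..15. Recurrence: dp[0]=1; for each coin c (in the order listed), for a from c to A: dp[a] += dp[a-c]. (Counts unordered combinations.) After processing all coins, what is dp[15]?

after  coin     0     1     2     3     4     5     6     7     8     9    10    11    12    13    14    15
          1     1     1     1     1     1     1     1     1     1     1     1     1     1     1     1     1
          2     1     1     2     2     3     3     4     4     5     5     6     6     7     7     8     8
          3     1     1     2     3     4     5     7     8    10    12    14    16    19    21    24    27
          7     1     1     2     3     4     5     7     9    11    14    17    20    24    28    33    38

38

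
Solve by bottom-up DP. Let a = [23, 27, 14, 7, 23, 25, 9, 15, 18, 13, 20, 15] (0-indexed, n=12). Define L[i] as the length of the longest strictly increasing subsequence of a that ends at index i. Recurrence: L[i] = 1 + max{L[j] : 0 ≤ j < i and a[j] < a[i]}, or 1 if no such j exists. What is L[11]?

4

   i    0    1    2    3    4    5    6    7    8    9   10   11
a[i]   23   27   14    7   23   25    9   15   18   13   20   15
L[i]    1    2    1    1    2    3    2    3    4    3    5    4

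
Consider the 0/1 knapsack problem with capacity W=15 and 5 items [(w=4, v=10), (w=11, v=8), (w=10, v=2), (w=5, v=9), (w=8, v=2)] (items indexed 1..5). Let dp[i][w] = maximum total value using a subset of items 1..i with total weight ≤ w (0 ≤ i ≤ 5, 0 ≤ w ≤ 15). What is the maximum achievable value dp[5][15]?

i\w   0   1   2   3   4   5   6   7   8   9  10  11  12  13  14  15
  0   0   0   0   0   0   0   0   0   0   0   0   0   0   0   0   0
  1   0   0   0   0  10  10  10  10  10  10  10  10  10  10  10  10
  2   0   0   0   0  10  10  10  10  10  10  10  10  10  10  10  18
  3   0   0   0   0  10  10  10  10  10  10  10  10  10  10  12  18
  4   0   0   0   0  10  10  10  10  10  19  19  19  19  19  19  19
  5   0   0   0   0  10  10  10  10  10  19  19  19  19  19  19  19

19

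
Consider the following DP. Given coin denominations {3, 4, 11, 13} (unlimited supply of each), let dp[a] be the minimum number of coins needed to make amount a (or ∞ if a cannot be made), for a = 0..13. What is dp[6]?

2

 a  0  1  2  3  4  5  6  7  8  9 10 11 12 13
dp  0  -  -  1  1  -  2  2  2  3  3  1  3  1
(- denotes ∞ / unreachable)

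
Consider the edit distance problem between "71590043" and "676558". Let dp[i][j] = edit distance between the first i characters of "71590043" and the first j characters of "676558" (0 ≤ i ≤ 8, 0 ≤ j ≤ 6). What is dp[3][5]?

   ''  6  7  6  5  5  8
''  0  1  2  3  4  5  6
 7  1  1  1  2  3  4  5
 1  2  2  2  2  3  4  5
 5  3  3  3  3  2  3  4
 9  4  4  4  4  3  3  4
 0  5  5  5  5  4  4  4
 0  6  6  6  6  5  5  5
 4  7  7  7  7  6  6  6
 3  8  8  8  8  7  7  7

3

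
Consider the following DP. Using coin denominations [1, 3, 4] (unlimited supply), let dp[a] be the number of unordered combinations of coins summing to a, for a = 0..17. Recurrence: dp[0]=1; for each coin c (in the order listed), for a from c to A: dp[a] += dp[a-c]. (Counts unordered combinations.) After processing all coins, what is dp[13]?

12

after  coin     0     1     2     3     4     5     6     7     8     9    10    11    12    13    14    15    16    17
          1     1     1     1     1     1     1     1     1     1     1     1     1     1     1     1     1     1     1
          3     1     1     1     2     2     2     3     3     3     4     4     4     5     5     5     6     6     6
          4     1     1     1     2     3     3     4     5     6     7     8     9    11    12    13    15    17    18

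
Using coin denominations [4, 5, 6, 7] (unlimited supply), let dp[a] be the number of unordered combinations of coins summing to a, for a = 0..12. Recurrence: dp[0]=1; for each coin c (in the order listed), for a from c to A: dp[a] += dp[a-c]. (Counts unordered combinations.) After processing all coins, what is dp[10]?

after  coin     0     1     2     3     4     5     6     7     8     9    10    11    12
          4     1     0     0     0     1     0     0     0     1     0     0     0     1
          5     1     0     0     0     1     1     0     0     1     1     1     0     1
          6     1     0     0     0     1     1     1     0     1     1     2     1     2
          7     1     0     0     0     1     1     1     1     1     1     2     2     3

2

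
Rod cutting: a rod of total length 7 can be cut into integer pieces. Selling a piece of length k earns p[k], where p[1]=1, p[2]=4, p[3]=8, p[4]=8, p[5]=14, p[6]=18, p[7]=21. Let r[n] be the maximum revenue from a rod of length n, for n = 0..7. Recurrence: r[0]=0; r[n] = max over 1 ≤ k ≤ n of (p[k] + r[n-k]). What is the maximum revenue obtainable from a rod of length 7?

   n    0    1    2    3    4    5    6    7
r[n]    0    1    4    8    9   14   18   21

21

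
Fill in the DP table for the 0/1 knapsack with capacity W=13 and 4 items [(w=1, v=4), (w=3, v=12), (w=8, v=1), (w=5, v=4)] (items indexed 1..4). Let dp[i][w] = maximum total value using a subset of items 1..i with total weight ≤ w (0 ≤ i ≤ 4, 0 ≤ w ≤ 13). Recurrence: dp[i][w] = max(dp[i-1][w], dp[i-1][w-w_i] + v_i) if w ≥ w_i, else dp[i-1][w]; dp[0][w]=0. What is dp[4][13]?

20

i\w   0   1   2   3   4   5   6   7   8   9  10  11  12  13
  0   0   0   0   0   0   0   0   0   0   0   0   0   0   0
  1   0   4   4   4   4   4   4   4   4   4   4   4   4   4
  2   0   4   4  12  16  16  16  16  16  16  16  16  16  16
  3   0   4   4  12  16  16  16  16  16  16  16  16  17  17
  4   0   4   4  12  16  16  16  16  16  20  20  20  20  20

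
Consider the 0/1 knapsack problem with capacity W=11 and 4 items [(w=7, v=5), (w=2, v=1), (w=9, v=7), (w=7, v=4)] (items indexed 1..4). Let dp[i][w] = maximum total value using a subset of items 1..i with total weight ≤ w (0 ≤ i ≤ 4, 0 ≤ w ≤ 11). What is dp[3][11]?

8

i\w   0   1   2   3   4   5   6   7   8   9  10  11
  0   0   0   0   0   0   0   0   0   0   0   0   0
  1   0   0   0   0   0   0   0   5   5   5   5   5
  2   0   0   1   1   1   1   1   5   5   6   6   6
  3   0   0   1   1   1   1   1   5   5   7   7   8
  4   0   0   1   1   1   1   1   5   5   7   7   8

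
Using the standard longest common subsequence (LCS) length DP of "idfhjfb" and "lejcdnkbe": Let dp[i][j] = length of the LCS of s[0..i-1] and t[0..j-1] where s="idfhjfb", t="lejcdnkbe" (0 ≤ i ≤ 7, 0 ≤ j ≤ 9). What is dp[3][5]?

   ''  l  e  j  c  d  n  k  b  e
''  0  0  0  0  0  0  0  0  0  0
 i  0  0  0  0  0  0  0  0  0  0
 d  0  0  0  0  0  1  1  1  1  1
 f  0  0  0  0  0  1  1  1  1  1
 h  0  0  0  0  0  1  1  1  1  1
 j  0  0  0  1  1  1  1  1  1  1
 f  0  0  0  1  1  1  1  1  1  1
 b  0  0  0  1  1  1  1  1  2  2

1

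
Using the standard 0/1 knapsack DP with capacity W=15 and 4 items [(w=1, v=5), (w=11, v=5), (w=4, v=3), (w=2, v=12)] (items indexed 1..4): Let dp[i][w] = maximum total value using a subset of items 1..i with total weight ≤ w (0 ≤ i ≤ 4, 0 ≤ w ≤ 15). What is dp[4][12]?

i\w   0   1   2   3   4   5   6   7   8   9  10  11  12  13  14  15
  0   0   0   0   0   0   0   0   0   0   0   0   0   0   0   0   0
  1   0   5   5   5   5   5   5   5   5   5   5   5   5   5   5   5
  2   0   5   5   5   5   5   5   5   5   5   5   5  10  10  10  10
  3   0   5   5   5   5   8   8   8   8   8   8   8  10  10  10  10
  4   0   5  12  17  17  17  17  20  20  20  20  20  20  20  22  22

20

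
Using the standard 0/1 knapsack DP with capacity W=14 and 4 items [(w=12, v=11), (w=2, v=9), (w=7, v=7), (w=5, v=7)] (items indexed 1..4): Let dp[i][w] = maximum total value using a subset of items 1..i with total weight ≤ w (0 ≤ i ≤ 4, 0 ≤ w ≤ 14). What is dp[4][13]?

i\w   0   1   2   3   4   5   6   7   8   9  10  11  12  13  14
  0   0   0   0   0   0   0   0   0   0   0   0   0   0   0   0
  1   0   0   0   0   0   0   0   0   0   0   0   0  11  11  11
  2   0   0   9   9   9   9   9   9   9   9   9   9  11  11  20
  3   0   0   9   9   9   9   9   9   9  16  16  16  16  16  20
  4   0   0   9   9   9   9   9  16  16  16  16  16  16  16  23

16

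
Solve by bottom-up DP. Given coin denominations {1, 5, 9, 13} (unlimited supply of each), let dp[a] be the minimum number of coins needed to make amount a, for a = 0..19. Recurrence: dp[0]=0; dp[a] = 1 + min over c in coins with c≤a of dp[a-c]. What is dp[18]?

 a  0  1  2  3  4  5  6  7  8  9 10 11 12 13 14 15 16 17 18 19
dp  0  1  2  3  4  1  2  3  4  1  2  3  4  1  2  3  4  5  2  3

2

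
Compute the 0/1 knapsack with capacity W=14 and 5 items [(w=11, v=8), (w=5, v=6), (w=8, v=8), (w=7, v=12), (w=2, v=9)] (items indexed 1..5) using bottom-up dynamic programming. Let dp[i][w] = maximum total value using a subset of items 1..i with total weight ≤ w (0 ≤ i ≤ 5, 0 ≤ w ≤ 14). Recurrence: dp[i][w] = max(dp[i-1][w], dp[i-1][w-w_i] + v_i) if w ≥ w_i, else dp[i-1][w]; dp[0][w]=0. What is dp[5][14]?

i\w   0   1   2   3   4   5   6   7   8   9  10  11  12  13  14
  0   0   0   0   0   0   0   0   0   0   0   0   0   0   0   0
  1   0   0   0   0   0   0   0   0   0   0   0   8   8   8   8
  2   0   0   0   0   0   6   6   6   6   6   6   8   8   8   8
  3   0   0   0   0   0   6   6   6   8   8   8   8   8  14  14
  4   0   0   0   0   0   6   6  12  12  12  12  12  18  18  18
  5   0   0   9   9   9   9   9  15  15  21  21  21  21  21  27

27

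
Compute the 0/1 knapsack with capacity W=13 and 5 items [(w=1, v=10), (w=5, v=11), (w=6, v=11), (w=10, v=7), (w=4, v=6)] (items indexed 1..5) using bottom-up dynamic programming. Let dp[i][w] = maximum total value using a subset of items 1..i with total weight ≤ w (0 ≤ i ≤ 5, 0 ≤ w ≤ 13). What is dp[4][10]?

i\w   0   1   2   3   4   5   6   7   8   9  10  11  12  13
  0   0   0   0   0   0   0   0   0   0   0   0   0   0   0
  1   0  10  10  10  10  10  10  10  10  10  10  10  10  10
  2   0  10  10  10  10  11  21  21  21  21  21  21  21  21
  3   0  10  10  10  10  11  21  21  21  21  21  22  32  32
  4   0  10  10  10  10  11  21  21  21  21  21  22  32  32
  5   0  10  10  10  10  16  21  21  21  21  27  27  32  32

21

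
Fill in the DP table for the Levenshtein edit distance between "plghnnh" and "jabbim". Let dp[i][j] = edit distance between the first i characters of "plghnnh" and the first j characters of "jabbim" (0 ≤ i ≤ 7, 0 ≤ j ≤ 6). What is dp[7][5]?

   ''  j  a  b  b  i  m
''  0  1  2  3  4  5  6
 p  1  1  2  3  4  5  6
 l  2  2  2  3  4  5  6
 g  3  3  3  3  4  5  6
 h  4  4  4  4  4  5  6
 n  5  5  5  5  5  5  6
 n  6  6  6  6  6  6  6
 h  7  7  7  7  7  7  7

7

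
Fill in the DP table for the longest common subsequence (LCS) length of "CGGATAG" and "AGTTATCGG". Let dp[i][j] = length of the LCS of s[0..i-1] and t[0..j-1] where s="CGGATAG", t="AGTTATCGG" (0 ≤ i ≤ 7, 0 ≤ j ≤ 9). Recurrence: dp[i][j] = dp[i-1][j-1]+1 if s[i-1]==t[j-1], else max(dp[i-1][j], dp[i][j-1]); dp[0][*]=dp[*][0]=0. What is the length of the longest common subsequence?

4

   ''  A  G  T  T  A  T  C  G  G
''  0  0  0  0  0  0  0  0  0  0
 C  0  0  0  0  0  0  0  1  1  1
 G  0  0  1  1  1  1  1  1  2  2
 G  0  0  1  1  1  1  1  1  2  3
 A  0  1  1  1  1  2  2  2  2  3
 T  0  1  1  2  2  2  3  3  3  3
 A  0  1  1  2  2  3  3  3  3  3
 G  0  1  2  2  2  3  3  3  4  4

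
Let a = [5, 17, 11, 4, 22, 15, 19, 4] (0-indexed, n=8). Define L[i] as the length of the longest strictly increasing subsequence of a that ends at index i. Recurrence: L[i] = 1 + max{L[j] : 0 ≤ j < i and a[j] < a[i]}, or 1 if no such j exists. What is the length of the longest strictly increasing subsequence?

4

   i    0    1    2    3    4    5    6    7
a[i]    5   17   11    4   22   15   19    4
L[i]    1    2    2    1    3    3    4    1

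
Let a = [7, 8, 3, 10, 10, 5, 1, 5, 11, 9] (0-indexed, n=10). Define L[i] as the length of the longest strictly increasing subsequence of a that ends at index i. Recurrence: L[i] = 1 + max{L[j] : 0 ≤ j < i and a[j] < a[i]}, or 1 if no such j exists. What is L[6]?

   i    0    1    2    3    4    5    6    7    8    9
a[i]    7    8    3   10   10    5    1    5   11    9
L[i]    1    2    1    3    3    2    1    2    4    3

1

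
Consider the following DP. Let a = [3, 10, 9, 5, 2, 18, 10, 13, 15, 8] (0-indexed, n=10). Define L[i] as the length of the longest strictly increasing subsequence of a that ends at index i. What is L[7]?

4

   i    0    1    2    3    4    5    6    7    8    9
a[i]    3   10    9    5    2   18   10   13   15    8
L[i]    1    2    2    2    1    3    3    4    5    3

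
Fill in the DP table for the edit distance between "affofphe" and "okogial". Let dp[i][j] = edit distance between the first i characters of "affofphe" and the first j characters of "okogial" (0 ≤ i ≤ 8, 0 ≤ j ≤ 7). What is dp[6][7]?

7

   ''  o  k  o  g  i  a  l
''  0  1  2  3  4  5  6  7
 a  1  1  2  3  4  5  5  6
 f  2  2  2  3  4  5  6  6
 f  3  3  3  3  4  5  6  7
 o  4  3  4  3  4  5  6  7
 f  5  4  4  4  4  5  6  7
 p  6  5  5  5  5  5  6  7
 h  7  6  6  6  6  6  6  7
 e  8  7  7  7  7  7  7  7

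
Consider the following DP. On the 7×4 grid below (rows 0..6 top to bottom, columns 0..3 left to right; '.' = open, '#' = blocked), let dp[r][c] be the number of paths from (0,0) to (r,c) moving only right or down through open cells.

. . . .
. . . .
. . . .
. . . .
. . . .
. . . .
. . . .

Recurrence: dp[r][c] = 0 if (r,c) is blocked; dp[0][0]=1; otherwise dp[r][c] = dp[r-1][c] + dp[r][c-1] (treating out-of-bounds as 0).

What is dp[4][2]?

15

r\c   0   1   2   3
  0   1   1   1   1
  1   1   2   3   4
  2   1   3   6  10
  3   1   4  10  20
  4   1   5  15  35
  5   1   6  21  56
  6   1   7  28  84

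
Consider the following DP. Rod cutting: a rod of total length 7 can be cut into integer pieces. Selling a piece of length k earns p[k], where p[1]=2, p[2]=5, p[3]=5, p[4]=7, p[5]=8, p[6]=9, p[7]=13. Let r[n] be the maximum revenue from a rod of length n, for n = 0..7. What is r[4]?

   n    0    1    2    3    4    5    6    7
r[n]    0    2    5    7   10   12   15   17

10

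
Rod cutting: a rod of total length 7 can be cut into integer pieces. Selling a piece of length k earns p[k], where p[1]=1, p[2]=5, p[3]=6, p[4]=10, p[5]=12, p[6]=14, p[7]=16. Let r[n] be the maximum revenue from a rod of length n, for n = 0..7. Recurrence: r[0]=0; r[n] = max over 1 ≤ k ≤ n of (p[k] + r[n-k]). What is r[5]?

   n    0    1    2    3    4    5    6    7
r[n]    0    1    5    6   10   12   15   17

12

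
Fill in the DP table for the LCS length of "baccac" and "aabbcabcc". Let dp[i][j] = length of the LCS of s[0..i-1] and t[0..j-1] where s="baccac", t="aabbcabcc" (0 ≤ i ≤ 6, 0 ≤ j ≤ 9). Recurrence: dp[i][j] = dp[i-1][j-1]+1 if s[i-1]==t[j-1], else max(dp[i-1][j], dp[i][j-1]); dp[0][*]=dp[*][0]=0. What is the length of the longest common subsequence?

4

   ''  a  a  b  b  c  a  b  c  c
''  0  0  0  0  0  0  0  0  0  0
 b  0  0  0  1  1  1  1  1  1  1
 a  0  1  1  1  1  1  2  2  2  2
 c  0  1  1  1  1  2  2  2  3  3
 c  0  1  1  1  1  2  2  2  3  4
 a  0  1  2  2  2  2  3  3  3  4
 c  0  1  2  2  2  3  3  3  4  4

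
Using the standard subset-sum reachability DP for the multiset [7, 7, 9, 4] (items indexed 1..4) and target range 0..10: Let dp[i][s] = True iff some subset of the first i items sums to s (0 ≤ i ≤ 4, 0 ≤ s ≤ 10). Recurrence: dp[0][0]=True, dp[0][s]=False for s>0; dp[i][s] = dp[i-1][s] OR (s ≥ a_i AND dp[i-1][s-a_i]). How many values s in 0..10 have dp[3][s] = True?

i\s   0   1   2   3   4   5   6   7   8   9  10
  0   T   F   F   F   F   F   F   F   F   F   F
  1   T   F   F   F   F   F   F   T   F   F   F
  2   T   F   F   F   F   F   F   T   F   F   F
  3   T   F   F   F   F   F   F   T   F   T   F
  4   T   F   F   F   T   F   F   T   F   T   F

3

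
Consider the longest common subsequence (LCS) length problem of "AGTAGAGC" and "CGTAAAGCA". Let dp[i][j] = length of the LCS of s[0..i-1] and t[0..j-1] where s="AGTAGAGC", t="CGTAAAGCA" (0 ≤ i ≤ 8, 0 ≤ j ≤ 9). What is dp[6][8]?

4

   ''  C  G  T  A  A  A  G  C  A
''  0  0  0  0  0  0  0  0  0  0
 A  0  0  0  0  1  1  1  1  1  1
 G  0  0  1  1  1  1  1  2  2  2
 T  0  0  1  2  2  2  2  2  2  2
 A  0  0  1  2  3  3  3  3  3  3
 G  0  0  1  2  3  3  3  4  4  4
 A  0  0  1  2  3  4  4  4  4  5
 G  0  0  1  2  3  4  4  5  5  5
 C  0  1  1  2  3  4  4  5  6  6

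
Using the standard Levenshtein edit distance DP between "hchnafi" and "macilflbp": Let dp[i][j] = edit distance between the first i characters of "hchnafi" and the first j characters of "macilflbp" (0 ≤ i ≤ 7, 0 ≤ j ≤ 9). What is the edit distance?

8

   ''  m  a  c  i  l  f  l  b  p
''  0  1  2  3  4  5  6  7  8  9
 h  1  1  2  3  4  5  6  7  8  9
 c  2  2  2  2  3  4  5  6  7  8
 h  3  3  3  3  3  4  5  6  7  8
 n  4  4  4  4  4  4  5  6  7  8
 a  5  5  4  5  5  5  5  6  7  8
 f  6  6  5  5  6  6  5  6  7  8
 i  7  7  6  6  5  6  6  6  7  8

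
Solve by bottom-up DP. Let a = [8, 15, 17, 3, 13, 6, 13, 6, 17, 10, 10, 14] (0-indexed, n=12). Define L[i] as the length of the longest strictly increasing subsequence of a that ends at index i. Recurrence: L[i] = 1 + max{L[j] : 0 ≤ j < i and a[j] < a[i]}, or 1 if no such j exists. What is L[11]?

   i    0    1    2    3    4    5    6    7    8    9   10   11
a[i]    8   15   17    3   13    6   13    6   17   10   10   14
L[i]    1    2    3    1    2    2    3    2    4    3    3    4

4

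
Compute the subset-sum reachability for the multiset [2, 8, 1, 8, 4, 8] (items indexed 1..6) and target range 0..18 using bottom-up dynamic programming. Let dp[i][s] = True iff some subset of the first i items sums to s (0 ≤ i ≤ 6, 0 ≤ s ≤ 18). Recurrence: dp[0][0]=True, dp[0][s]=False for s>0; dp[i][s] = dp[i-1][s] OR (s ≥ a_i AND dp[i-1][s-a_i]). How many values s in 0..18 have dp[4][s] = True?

i\s   0   1   2   3   4   5   6   7   8   9  10  11  12  13  14  15  16  17  18
  0   T   F   F   F   F   F   F   F   F   F   F   F   F   F   F   F   F   F   F
  1   T   F   T   F   F   F   F   F   F   F   F   F   F   F   F   F   F   F   F
  2   T   F   T   F   F   F   F   F   T   F   T   F   F   F   F   F   F   F   F
  3   T   T   T   T   F   F   F   F   T   T   T   T   F   F   F   F   F   F   F
  4   T   T   T   T   F   F   F   F   T   T   T   T   F   F   F   F   T   T   T
  5   T   T   T   T   T   T   T   T   T   T   T   T   T   T   T   T   T   T   T
  6   T   T   T   T   T   T   T   T   T   T   T   T   T   T   T   T   T   T   T

11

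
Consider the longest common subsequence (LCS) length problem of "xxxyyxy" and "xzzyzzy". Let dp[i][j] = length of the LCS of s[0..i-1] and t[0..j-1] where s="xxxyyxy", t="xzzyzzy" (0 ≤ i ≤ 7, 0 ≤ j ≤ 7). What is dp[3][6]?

1

   ''  x  z  z  y  z  z  y
''  0  0  0  0  0  0  0  0
 x  0  1  1  1  1  1  1  1
 x  0  1  1  1  1  1  1  1
 x  0  1  1  1  1  1  1  1
 y  0  1  1  1  2  2  2  2
 y  0  1  1  1  2  2  2  3
 x  0  1  1  1  2  2  2  3
 y  0  1  1  1  2  2  2  3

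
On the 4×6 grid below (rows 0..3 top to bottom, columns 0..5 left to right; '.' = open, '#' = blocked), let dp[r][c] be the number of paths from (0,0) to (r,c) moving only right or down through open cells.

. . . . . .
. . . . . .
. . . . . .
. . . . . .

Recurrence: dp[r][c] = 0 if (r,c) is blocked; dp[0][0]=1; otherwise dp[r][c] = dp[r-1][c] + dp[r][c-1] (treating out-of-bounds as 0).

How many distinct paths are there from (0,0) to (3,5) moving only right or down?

56

r\c   0   1   2   3   4   5
  0   1   1   1   1   1   1
  1   1   2   3   4   5   6
  2   1   3   6  10  15  21
  3   1   4  10  20  35  56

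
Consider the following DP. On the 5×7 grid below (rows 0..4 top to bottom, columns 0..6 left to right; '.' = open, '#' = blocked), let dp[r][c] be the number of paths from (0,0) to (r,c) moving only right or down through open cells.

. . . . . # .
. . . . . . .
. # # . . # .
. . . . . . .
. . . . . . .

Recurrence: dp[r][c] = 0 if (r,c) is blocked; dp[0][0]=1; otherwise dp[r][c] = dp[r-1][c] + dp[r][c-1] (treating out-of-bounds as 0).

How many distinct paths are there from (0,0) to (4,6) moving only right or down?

r\c   0   1   2   3   4   5   6
  0   1   1   1   1   1   0   0
  1   1   2   3   4   5   5   5
  2   1   0   0   4   9   0   5
  3   1   1   1   5  14  14  19
  4   1   2   3   8  22  36  55

55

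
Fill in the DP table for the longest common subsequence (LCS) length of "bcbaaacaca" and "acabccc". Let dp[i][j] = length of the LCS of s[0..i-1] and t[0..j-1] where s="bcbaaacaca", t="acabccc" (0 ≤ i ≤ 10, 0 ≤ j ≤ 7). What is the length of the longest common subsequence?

   ''  a  c  a  b  c  c  c
''  0  0  0  0  0  0  0  0
 b  0  0  0  0  1  1  1  1
 c  0  0  1  1  1  2  2  2
 b  0  0  1  1  2  2  2  2
 a  0  1  1  2  2  2  2  2
 a  0  1  1  2  2  2  2  2
 a  0  1  1  2  2  2  2  2
 c  0  1  2  2  2  3  3  3
 a  0  1  2  3  3  3  3  3
 c  0  1  2  3  3  4  4  4
 a  0  1  2  3  3  4  4  4

4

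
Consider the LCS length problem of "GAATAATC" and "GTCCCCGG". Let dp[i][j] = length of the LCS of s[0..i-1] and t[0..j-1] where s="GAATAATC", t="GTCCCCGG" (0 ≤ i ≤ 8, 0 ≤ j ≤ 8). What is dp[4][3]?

   ''  G  T  C  C  C  C  G  G
''  0  0  0  0  0  0  0  0  0
 G  0  1  1  1  1  1  1  1  1
 A  0  1  1  1  1  1  1  1  1
 A  0  1  1  1  1  1  1  1  1
 T  0  1  2  2  2  2  2  2  2
 A  0  1  2  2  2  2  2  2  2
 A  0  1  2  2  2  2  2  2  2
 T  0  1  2  2  2  2  2  2  2
 C  0  1  2  3  3  3  3  3  3

2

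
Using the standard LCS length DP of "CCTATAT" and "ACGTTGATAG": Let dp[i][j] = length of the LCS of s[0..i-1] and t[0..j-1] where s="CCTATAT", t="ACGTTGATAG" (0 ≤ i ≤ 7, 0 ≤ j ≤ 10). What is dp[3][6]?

   ''  A  C  G  T  T  G  A  T  A  G
''  0  0  0  0  0  0  0  0  0  0  0
 C  0  0  1  1  1  1  1  1  1  1  1
 C  0  0  1  1  1  1  1  1  1  1  1
 T  0  0  1  1  2  2  2  2  2  2  2
 A  0  1  1  1  2  2  2  3  3  3  3
 T  0  1  1  1  2  3  3  3  4  4  4
 A  0  1  1  1  2  3  3  4  4  5  5
 T  0  1  1  1  2  3  3  4  5  5  5

2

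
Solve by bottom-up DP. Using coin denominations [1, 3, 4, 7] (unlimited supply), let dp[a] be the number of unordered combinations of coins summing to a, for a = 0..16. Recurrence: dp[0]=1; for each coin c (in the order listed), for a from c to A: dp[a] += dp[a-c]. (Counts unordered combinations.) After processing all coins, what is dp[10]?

10

after  coin     0     1     2     3     4     5     6     7     8     9    10    11    12    13    14    15    16
          1     1     1     1     1     1     1     1     1     1     1     1     1     1     1     1     1     1
          3     1     1     1     2     2     2     3     3     3     4     4     4     5     5     5     6     6
          4     1     1     1     2     3     3     4     5     6     7     8     9    11    12    13    15    17
          7     1     1     1     2     3     3     4     6     7     8    10    12    14    16    19    22    25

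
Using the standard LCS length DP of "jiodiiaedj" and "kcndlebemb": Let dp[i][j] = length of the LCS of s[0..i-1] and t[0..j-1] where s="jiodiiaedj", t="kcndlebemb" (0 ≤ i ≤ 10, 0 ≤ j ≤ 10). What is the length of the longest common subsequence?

   ''  k  c  n  d  l  e  b  e  m  b
''  0  0  0  0  0  0  0  0  0  0  0
 j  0  0  0  0  0  0  0  0  0  0  0
 i  0  0  0  0  0  0  0  0  0  0  0
 o  0  0  0  0  0  0  0  0  0  0  0
 d  0  0  0  0  1  1  1  1  1  1  1
 i  0  0  0  0  1  1  1  1  1  1  1
 i  0  0  0  0  1  1  1  1  1  1  1
 a  0  0  0  0  1  1  1  1  1  1  1
 e  0  0  0  0  1  1  2  2  2  2  2
 d  0  0  0  0  1  1  2  2  2  2  2
 j  0  0  0  0  1  1  2  2  2  2  2

2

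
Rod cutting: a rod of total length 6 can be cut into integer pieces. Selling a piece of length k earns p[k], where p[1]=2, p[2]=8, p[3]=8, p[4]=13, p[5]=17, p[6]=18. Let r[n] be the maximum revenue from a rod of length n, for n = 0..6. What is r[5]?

   n    0    1    2    3    4    5    6
r[n]    0    2    8   10   16   18   24

18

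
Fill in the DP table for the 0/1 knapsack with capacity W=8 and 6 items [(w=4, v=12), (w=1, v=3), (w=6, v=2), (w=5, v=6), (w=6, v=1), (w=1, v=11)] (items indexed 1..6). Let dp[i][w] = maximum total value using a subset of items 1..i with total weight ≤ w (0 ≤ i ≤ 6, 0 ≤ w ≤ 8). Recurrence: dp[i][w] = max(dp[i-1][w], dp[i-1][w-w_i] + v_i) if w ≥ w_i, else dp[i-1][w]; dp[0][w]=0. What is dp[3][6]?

i\w   0   1   2   3   4   5   6   7   8
  0   0   0   0   0   0   0   0   0   0
  1   0   0   0   0  12  12  12  12  12
  2   0   3   3   3  12  15  15  15  15
  3   0   3   3   3  12  15  15  15  15
  4   0   3   3   3  12  15  15  15  15
  5   0   3   3   3  12  15  15  15  15
  6   0  11  14  14  14  23  26  26  26

15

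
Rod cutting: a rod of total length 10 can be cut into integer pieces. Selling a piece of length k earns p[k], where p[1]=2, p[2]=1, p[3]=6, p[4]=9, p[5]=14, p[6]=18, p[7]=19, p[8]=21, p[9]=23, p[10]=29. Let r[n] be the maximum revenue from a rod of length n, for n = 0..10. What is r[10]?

29

   n    0    1    2    3    4    5    6    7    8    9   10
r[n]    0    2    4    6    9   14   18   20   22   24   29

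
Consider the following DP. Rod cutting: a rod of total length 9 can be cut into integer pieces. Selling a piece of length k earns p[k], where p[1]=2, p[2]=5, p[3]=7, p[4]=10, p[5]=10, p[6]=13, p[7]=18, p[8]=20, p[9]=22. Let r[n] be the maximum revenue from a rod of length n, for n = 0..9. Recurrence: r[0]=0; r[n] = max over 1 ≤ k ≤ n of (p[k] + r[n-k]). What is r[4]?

10

   n    0    1    2    3    4    5    6    7    8    9
r[n]    0    2    5    7   10   12   15   18   20   23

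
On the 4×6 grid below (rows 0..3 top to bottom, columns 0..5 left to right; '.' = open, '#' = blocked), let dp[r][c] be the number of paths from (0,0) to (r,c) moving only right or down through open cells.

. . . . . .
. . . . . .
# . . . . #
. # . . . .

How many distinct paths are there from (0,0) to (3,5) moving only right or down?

28

r\c   0   1   2   3   4   5
  0   1   1   1   1   1   1
  1   1   2   3   4   5   6
  2   0   2   5   9  14   0
  3   0   0   5  14  28  28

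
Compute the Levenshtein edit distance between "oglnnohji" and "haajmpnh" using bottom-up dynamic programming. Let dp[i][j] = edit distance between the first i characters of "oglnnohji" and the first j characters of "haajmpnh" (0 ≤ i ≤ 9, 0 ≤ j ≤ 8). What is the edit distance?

   ''  h  a  a  j  m  p  n  h
''  0  1  2  3  4  5  6  7  8
 o  1  1  2  3  4  5  6  7  8
 g  2  2  2  3  4  5  6  7  8
 l  3  3  3  3  4  5  6  7  8
 n  4  4  4  4  4  5  6  6  7
 n  5  5  5  5  5  5  6  6  7
 o  6  6  6  6  6  6  6  7  7
 h  7  6  7  7  7  7  7  7  7
 j  8  7  7  8  7  8  8  8  8
 i  9  8  8  8  8  8  9  9  9

9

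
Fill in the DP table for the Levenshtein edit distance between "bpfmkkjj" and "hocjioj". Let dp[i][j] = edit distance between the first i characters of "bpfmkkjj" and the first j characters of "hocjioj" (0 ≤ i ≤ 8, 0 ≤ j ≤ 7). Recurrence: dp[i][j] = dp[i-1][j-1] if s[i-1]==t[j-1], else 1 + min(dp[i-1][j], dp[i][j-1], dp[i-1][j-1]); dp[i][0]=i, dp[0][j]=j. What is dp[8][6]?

8

   ''  h  o  c  j  i  o  j
''  0  1  2  3  4  5  6  7
 b  1  1  2  3  4  5  6  7
 p  2  2  2  3  4  5  6  7
 f  3  3  3  3  4  5  6  7
 m  4  4  4  4  4  5  6  7
 k  5  5  5  5  5  5  6  7
 k  6  6  6  6  6  6  6  7
 j  7  7  7  7  6  7  7  6
 j  8  8  8  8  7  7  8  7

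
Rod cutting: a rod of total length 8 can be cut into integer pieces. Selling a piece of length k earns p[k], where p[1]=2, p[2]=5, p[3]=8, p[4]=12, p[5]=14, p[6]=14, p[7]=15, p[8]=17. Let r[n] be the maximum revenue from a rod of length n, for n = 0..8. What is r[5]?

   n    0    1    2    3    4    5    6    7    8
r[n]    0    2    5    8   12   14   17   20   24

14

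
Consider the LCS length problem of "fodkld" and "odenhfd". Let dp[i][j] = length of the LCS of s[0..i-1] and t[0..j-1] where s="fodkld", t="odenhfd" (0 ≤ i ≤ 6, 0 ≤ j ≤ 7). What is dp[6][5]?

2

   ''  o  d  e  n  h  f  d
''  0  0  0  0  0  0  0  0
 f  0  0  0  0  0  0  1  1
 o  0  1  1  1  1  1  1  1
 d  0  1  2  2  2  2  2  2
 k  0  1  2  2  2  2  2  2
 l  0  1  2  2  2  2  2  2
 d  0  1  2  2  2  2  2  3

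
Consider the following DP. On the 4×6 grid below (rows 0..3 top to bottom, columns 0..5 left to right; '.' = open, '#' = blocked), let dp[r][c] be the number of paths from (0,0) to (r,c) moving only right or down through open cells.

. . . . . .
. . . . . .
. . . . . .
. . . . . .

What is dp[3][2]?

10

r\c   0   1   2   3   4   5
  0   1   1   1   1   1   1
  1   1   2   3   4   5   6
  2   1   3   6  10  15  21
  3   1   4  10  20  35  56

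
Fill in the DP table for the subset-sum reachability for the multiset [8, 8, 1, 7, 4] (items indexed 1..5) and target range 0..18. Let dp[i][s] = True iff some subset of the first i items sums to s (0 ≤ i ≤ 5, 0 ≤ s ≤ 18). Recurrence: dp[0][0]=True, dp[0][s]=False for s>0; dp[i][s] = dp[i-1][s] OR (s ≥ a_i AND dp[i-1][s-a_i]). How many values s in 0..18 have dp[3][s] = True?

6

i\s   0   1   2   3   4   5   6   7   8   9  10  11  12  13  14  15  16  17  18
  0   T   F   F   F   F   F   F   F   F   F   F   F   F   F   F   F   F   F   F
  1   T   F   F   F   F   F   F   F   T   F   F   F   F   F   F   F   F   F   F
  2   T   F   F   F   F   F   F   F   T   F   F   F   F   F   F   F   T   F   F
  3   T   T   F   F   F   F   F   F   T   T   F   F   F   F   F   F   T   T   F
  4   T   T   F   F   F   F   F   T   T   T   F   F   F   F   F   T   T   T   F
  5   T   T   F   F   T   T   F   T   T   T   F   T   T   T   F   T   T   T   F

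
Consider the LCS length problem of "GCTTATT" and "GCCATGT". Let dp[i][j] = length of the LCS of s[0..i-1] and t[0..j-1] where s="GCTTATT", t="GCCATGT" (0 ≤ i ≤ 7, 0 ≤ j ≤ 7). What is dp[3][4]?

   ''  G  C  C  A  T  G  T
''  0  0  0  0  0  0  0  0
 G  0  1  1  1  1  1  1  1
 C  0  1  2  2  2  2  2  2
 T  0  1  2  2  2  3  3  3
 T  0  1  2  2  2  3  3  4
 A  0  1  2  2  3  3  3  4
 T  0  1  2  2  3  4  4  4
 T  0  1  2  2  3  4  4  5

2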